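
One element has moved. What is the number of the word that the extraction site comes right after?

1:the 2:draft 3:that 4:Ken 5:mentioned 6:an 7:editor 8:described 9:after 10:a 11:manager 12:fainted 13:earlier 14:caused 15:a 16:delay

The displaced element is "the draft" (word 2).
It is linked across 1 clause boundary (Ø).
It functions as the direct object of "described", so the gap sits immediately after word 8 ("described").
Base order: Ken mentioned an editor described the draft after a manager fainted earlier.

8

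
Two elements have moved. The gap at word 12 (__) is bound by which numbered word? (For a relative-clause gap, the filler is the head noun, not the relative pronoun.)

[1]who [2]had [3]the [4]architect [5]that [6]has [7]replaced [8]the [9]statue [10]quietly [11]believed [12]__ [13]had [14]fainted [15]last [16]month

The marked gap is the subject of "fainted".
Its filler is the fronted wh-phrase "who", at word 1.
(The other dependency links word 4 to a gap after word 5.)

1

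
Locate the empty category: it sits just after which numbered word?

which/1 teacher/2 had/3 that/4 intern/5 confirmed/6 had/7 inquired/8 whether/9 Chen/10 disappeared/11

6

The displaced element is "which teacher" (word 2).
It is linked across 1 clause boundary (Ø).
It functions as the subject of "inquired", so the gap sits immediately after word 6 ("confirmed").
Base order: That intern had confirmed that which teacher had inquired whether Chen disappeared.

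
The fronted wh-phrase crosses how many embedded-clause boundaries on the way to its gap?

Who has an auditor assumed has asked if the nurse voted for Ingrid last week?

1

"who" is extracted from the subject of "asked".
Boundaries crossed, outermost first: [Ø] — 1 in total.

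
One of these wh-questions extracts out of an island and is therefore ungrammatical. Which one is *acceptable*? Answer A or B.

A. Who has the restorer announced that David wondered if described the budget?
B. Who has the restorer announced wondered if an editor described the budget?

In A, the wh-phrase is extracted from inside a wh-island (introduced by "if"), which blocks movement.
In B, the extraction path crosses only that-complement boundaries, which are transparent.
So B is grammatical.

B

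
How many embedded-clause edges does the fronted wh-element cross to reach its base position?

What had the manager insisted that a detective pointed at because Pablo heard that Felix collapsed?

1

"what" is extracted from the PP object of "pointed".
Boundaries crossed, outermost first: [that] — 1 in total.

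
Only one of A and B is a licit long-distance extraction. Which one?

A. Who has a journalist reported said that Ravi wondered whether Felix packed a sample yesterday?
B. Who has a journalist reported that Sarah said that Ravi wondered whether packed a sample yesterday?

In B, the wh-phrase is extracted from inside a wh-island (introduced by "whether"), which blocks movement.
In A, the extraction path crosses only that-complement boundaries, which are transparent.
So A is grammatical.

A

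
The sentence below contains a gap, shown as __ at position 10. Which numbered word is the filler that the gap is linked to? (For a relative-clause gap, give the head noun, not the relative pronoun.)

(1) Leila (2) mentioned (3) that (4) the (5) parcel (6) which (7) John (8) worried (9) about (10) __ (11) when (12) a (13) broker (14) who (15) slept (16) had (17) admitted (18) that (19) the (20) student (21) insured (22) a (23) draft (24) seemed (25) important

The gap at 10 is the prepositional object of "worried", inside a relative clause.
The relative pronoun is "which" (word 6); it is bound by the head noun immediately before it.
Its filler is the head noun "parcel", at word 5.

5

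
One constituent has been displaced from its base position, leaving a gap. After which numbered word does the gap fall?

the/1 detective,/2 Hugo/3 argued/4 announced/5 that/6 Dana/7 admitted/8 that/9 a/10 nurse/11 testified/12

4

The displaced element is "the detective" (word 2).
It is linked across 1 clause boundary (Ø).
It functions as the subject of "announced", so the gap sits immediately after word 4 ("argued").
Base order: Hugo argued that the detective announced that Dana admitted that a nurse testified.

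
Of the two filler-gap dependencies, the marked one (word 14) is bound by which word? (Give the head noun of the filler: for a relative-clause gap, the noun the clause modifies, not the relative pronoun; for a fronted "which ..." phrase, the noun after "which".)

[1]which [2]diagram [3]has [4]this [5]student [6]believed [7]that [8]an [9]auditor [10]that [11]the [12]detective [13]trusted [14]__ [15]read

The marked gap is inside the relative clause, the direct object of "trusted".
Its filler is the head noun "auditor" (via "that"), at word 9.
(The other dependency links word 2 to a gap after word 15.)

9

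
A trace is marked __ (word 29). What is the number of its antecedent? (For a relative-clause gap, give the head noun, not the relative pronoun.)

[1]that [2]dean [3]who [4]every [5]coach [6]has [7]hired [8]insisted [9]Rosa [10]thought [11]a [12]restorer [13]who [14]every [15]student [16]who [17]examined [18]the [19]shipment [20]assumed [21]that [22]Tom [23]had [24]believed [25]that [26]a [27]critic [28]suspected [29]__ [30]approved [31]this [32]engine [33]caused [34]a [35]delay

The gap at 29 is the subject of "approved", inside a relative clause.
The relative pronoun is "who" (word 13); it is bound by the head noun immediately before it.
Its filler is the head noun "restorer", at word 12.

12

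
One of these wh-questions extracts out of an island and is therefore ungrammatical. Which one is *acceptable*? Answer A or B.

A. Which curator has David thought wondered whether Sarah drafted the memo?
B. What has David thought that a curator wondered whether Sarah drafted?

A

In B, the wh-phrase is extracted from inside a wh-island (introduced by "whether"), which blocks movement.
In A, the extraction path crosses only that-complement boundaries, which are transparent.
So A is grammatical.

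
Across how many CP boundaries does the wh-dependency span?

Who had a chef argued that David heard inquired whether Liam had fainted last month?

2

"who" is extracted from the subject of "inquired".
Boundaries crossed, outermost first: [that], [Ø] — 2 in total.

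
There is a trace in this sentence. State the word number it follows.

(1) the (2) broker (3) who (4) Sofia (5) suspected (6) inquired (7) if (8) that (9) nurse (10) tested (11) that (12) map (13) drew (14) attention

5

The displaced element is "the broker" (word 2).
It is linked across 1 clause boundary (Ø).
It functions as the subject of "inquired", so the gap sits immediately after word 5 ("suspected").
Base order: Sofia suspected that the broker inquired if that nurse tested that map.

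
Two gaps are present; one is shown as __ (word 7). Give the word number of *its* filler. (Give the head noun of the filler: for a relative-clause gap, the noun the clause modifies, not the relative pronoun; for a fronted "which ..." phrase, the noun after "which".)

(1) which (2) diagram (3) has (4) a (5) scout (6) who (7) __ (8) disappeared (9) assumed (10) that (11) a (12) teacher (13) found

The marked gap is inside the relative clause, the subject of "disappeared".
Its filler is the head noun "scout" (via "who"), at word 5.
(The other dependency links word 2 to a gap after word 13.)

5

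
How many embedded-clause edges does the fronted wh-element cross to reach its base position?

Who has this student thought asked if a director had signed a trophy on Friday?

1

"who" is extracted from the subject of "asked".
Boundaries crossed, outermost first: [Ø] — 1 in total.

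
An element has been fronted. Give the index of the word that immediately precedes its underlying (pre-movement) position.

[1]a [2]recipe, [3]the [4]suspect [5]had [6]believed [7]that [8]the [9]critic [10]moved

10

The displaced element is "a recipe" (word 2).
It is linked across 1 clause boundary (that).
It functions as the direct object of "moved", so the gap sits immediately after word 10 ("moved").
Base order: The suspect had believed that the critic moved a recipe.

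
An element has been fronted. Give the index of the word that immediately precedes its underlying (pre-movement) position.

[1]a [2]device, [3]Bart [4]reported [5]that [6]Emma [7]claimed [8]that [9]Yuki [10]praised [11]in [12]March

The displaced element is "a device" (word 2).
It is linked across 2 clause boundaries (that → that).
It functions as the direct object of "praised", so the gap sits immediately after word 10 ("praised").
Base order: Bart reported that Emma claimed that Yuki praised a device in March.

10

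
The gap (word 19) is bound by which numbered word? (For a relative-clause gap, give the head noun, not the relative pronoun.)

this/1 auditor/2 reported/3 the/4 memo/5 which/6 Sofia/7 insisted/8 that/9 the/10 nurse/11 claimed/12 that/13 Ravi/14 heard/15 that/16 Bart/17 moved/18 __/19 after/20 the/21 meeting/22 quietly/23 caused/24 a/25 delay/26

The gap at 19 is the object of "moved", inside a relative clause.
The relative pronoun is "which" (word 6); it is bound by the head noun immediately before it.
Its filler is the head noun "memo", at word 5.

5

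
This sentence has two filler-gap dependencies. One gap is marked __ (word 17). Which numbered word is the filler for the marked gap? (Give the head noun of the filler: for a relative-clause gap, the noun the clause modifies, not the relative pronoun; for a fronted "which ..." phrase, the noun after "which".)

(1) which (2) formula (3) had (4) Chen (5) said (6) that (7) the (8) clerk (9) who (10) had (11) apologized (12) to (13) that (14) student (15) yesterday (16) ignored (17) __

2

The marked gap is the direct object of "ignored".
Its filler is the fronted wh-phrase "which formula", at word 2.
(The other dependency links word 8 to a gap after word 9.)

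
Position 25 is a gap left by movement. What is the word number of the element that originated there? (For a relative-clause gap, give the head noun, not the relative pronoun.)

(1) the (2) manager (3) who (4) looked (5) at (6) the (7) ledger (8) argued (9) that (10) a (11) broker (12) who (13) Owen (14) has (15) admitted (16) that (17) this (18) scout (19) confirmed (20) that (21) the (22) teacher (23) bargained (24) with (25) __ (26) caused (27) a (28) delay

The gap at 25 is the prepositional object of "bargained", inside a relative clause.
The relative pronoun is "who" (word 12); it is bound by the head noun immediately before it.
Its filler is the head noun "broker", at word 11.

11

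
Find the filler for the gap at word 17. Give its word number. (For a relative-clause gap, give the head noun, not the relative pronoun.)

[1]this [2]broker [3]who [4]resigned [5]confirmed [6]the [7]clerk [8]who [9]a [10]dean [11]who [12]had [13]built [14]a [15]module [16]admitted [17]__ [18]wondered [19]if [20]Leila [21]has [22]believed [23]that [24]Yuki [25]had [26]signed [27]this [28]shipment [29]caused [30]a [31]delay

7

The gap at 17 is the subject of "wondered", inside a relative clause.
The relative pronoun is "who" (word 8); it is bound by the head noun immediately before it.
Its filler is the head noun "clerk", at word 7.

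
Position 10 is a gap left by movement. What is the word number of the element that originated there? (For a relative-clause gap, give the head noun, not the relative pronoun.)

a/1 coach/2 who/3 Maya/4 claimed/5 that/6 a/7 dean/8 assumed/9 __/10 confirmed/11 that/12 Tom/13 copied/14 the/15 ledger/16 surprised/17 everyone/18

The gap at 10 is the subject of "confirmed", inside a relative clause.
The relative pronoun is "who" (word 3); it is bound by the head noun immediately before it.
Its filler is the head noun "coach", at word 2.

2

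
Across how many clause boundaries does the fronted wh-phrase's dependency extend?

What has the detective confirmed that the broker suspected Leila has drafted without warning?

"what" is extracted from the object of "drafted".
Boundaries crossed, outermost first: [that], [Ø] — 2 in total.

2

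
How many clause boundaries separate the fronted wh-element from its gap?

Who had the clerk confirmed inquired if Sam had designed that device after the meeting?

"who" is extracted from the subject of "inquired".
Boundaries crossed, outermost first: [Ø] — 1 in total.

1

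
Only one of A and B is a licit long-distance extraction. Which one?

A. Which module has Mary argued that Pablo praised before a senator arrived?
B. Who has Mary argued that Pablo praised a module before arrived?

A

In B, the wh-phrase is extracted from inside an adjunct island (introduced by "before"), which blocks movement.
In A, the extraction path crosses only that-complement boundaries, which are transparent.
So A is grammatical.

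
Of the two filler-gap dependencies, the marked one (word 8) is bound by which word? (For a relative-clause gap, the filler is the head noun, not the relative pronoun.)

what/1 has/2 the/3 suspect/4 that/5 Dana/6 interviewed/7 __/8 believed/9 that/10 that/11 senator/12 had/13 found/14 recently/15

The marked gap is inside the relative clause, the direct object of "interviewed".
Its filler is the head noun "suspect" (via "that"), at word 4.
(The other dependency links word 1 to a gap after word 14.)

4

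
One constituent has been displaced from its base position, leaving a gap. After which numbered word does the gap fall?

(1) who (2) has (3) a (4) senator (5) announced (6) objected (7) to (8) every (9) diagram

The displaced element is "who" (word 1).
It is linked across 1 clause boundary (Ø).
It functions as the subject of "objected", so the gap sits immediately after word 5 ("announced").
Base order: A senator has announced who objected to every diagram.

5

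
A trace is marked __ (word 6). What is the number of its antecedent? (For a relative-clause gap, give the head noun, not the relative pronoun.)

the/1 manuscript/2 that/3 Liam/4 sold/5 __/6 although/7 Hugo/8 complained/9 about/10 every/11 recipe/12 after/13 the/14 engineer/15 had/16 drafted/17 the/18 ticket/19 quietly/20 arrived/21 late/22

The gap at 6 is the object of "sold", inside a relative clause.
The relative pronoun is "that" (word 3); it is bound by the head noun immediately before it.
Its filler is the head noun "manuscript", at word 2.

2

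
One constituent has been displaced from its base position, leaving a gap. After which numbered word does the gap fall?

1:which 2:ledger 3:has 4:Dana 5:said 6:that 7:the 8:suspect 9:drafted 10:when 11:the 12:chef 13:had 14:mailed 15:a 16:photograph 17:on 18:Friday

9

The displaced element is "which ledger" (word 2).
It is linked across 1 clause boundary (that).
It functions as the direct object of "drafted", so the gap sits immediately after word 9 ("drafted").
Base order: Dana has said that the suspect drafted which ledger when the chef had mailed a photograph on Friday.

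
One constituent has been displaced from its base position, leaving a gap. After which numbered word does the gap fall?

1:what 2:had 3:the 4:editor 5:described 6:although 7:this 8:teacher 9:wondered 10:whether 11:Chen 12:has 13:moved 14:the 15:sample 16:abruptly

The displaced element is "what" (word 1).
It functions as the direct object of "described", so the gap sits immediately after word 5 ("described").
Base order: The editor had described what although this teacher wondered whether Chen has moved the sample abruptly.

5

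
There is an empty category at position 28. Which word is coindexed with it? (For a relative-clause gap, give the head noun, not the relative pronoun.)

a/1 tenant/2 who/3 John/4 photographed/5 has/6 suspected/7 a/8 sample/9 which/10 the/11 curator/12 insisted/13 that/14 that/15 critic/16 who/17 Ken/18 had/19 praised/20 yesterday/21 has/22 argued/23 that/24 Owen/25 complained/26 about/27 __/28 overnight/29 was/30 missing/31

9

The gap at 28 is the prepositional object of "complained", inside a relative clause.
The relative pronoun is "which" (word 10); it is bound by the head noun immediately before it.
Its filler is the head noun "sample", at word 9.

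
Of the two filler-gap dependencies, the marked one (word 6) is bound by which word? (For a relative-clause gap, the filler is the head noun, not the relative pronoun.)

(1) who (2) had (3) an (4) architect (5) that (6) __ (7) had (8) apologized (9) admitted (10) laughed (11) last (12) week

The marked gap is inside the relative clause, the subject of "apologized".
Its filler is the head noun "architect" (via "that"), at word 4.
(The other dependency links word 1 to a gap after word 9.)

4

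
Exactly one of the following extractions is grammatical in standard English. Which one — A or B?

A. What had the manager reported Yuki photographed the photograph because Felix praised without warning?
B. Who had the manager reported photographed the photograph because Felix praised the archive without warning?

In A, the wh-phrase is extracted from inside an adjunct island (introduced by "because"), which blocks movement.
In B, the extraction path crosses only that-complement boundaries, which are transparent.
So B is grammatical.

B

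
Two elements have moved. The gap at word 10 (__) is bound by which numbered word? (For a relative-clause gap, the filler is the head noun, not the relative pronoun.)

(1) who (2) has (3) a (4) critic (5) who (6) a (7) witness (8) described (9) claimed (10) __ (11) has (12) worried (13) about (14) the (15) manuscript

1

The marked gap is the subject of "worried".
Its filler is the fronted wh-phrase "who", at word 1.
(The other dependency links word 4 to a gap after word 8.)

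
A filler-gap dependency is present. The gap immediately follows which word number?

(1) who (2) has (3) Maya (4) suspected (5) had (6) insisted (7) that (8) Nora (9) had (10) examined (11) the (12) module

The displaced element is "who" (word 1).
It is linked across 1 clause boundary (Ø).
It functions as the subject of "insisted", so the gap sits immediately after word 4 ("suspected").
Base order: Maya has suspected who had insisted that Nora had examined the module.

4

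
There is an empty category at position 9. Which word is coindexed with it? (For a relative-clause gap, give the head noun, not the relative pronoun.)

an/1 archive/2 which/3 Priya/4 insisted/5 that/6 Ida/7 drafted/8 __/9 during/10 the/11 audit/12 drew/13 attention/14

The gap at 9 is the object of "drafted", inside a relative clause.
The relative pronoun is "which" (word 3); it is bound by the head noun immediately before it.
Its filler is the head noun "archive", at word 2.

2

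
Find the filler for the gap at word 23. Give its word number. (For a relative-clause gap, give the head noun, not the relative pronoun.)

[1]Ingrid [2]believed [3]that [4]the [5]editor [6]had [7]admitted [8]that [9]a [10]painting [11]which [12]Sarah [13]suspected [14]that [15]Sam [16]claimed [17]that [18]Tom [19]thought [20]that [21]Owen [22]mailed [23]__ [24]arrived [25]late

The gap at 23 is the object of "mailed", inside a relative clause.
The relative pronoun is "which" (word 11); it is bound by the head noun immediately before it.
Its filler is the head noun "painting", at word 10.

10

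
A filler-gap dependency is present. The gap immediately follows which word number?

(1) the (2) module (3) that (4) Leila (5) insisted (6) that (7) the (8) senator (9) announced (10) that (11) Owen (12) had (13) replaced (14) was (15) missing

The displaced element is "the module" (word 2).
It is linked across 2 clause boundaries (that → that).
It functions as the direct object of "replaced", so the gap sits immediately after word 13 ("replaced").
Base order: Leila insisted that the senator announced that Owen had replaced the module.

13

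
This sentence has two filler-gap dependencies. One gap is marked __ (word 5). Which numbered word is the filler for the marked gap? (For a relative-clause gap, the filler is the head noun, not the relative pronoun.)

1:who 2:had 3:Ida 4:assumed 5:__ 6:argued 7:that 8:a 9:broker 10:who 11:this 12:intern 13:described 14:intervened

The marked gap is the subject of "argued".
Its filler is the fronted wh-phrase "who", at word 1.
(The other dependency links word 9 to a gap after word 13.)

1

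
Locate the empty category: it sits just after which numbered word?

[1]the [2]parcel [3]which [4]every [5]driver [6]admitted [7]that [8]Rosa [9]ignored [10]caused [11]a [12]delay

9

The displaced element is "the parcel" (word 2).
It is linked across 1 clause boundary (that).
It functions as the direct object of "ignored", so the gap sits immediately after word 9 ("ignored").
Base order: Every driver admitted that Rosa ignored the parcel.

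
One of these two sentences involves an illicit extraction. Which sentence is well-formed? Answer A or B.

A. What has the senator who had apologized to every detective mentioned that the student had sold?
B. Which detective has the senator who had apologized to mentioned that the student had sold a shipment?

A

In B, the wh-phrase is extracted from inside a complex-NP island (relative clause) (introduced by "who"), which blocks movement.
In A, the extraction path crosses only that-complement boundaries, which are transparent.
So A is grammatical.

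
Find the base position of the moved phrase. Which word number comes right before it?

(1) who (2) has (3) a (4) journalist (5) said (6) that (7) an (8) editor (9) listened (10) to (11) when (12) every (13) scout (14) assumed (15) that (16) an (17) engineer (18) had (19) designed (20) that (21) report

10

The displaced element is "who" (word 1).
It is linked across 1 clause boundary (that).
It functions as the object of the preposition "to" of "listened", so the gap sits immediately after word 10 ("to").
Base order: A journalist has said that an editor listened to who when every scout assumed that an engineer had designed that report.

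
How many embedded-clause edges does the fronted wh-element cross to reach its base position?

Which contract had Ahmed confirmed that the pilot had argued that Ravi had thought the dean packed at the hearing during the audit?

3

"which contract" is extracted from the object of "packed".
Boundaries crossed, outermost first: [that], [that], [Ø] — 3 in total.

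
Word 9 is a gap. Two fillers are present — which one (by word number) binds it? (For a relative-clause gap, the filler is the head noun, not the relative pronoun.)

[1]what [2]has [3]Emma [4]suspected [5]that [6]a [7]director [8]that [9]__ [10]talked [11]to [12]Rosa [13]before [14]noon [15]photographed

7

The marked gap is inside the relative clause, the subject of "talked".
Its filler is the head noun "director" (via "that"), at word 7.
(The other dependency links word 1 to a gap after word 15.)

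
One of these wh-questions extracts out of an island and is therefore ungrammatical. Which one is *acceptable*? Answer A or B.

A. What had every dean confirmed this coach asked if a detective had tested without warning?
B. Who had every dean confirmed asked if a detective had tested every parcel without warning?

B

In A, the wh-phrase is extracted from inside a wh-island (introduced by "if"), which blocks movement.
In B, the extraction path crosses only that-complement boundaries, which are transparent.
So B is grammatical.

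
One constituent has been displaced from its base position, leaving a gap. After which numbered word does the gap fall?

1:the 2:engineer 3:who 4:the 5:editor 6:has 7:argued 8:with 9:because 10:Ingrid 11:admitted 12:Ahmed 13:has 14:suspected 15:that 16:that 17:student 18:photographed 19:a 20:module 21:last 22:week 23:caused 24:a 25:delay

8

The displaced element is "the engineer" (word 2).
It functions as the object of the preposition "with" of "argued", so the gap sits immediately after word 8 ("with").
Base order: The editor has argued with the engineer because Ingrid admitted Ahmed has suspected that that student photographed a module last week.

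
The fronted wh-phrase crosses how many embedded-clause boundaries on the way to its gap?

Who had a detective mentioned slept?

1

"who" is extracted from the subject of "slept".
Boundaries crossed, outermost first: [Ø] — 1 in total.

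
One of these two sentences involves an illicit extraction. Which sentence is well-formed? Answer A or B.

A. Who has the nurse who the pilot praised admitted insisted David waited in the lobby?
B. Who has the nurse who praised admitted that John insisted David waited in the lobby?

In B, the wh-phrase is extracted from inside a complex-NP island (relative clause) (introduced by "who"), which blocks movement.
In A, the extraction path crosses only that-complement boundaries, which are transparent.
So A is grammatical.

A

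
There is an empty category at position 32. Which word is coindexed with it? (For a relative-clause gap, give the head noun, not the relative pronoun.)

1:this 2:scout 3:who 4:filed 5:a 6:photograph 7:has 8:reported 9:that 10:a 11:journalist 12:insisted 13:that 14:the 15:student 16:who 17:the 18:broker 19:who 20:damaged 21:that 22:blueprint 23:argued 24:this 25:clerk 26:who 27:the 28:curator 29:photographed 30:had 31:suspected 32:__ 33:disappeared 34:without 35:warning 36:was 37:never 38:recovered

15

The gap at 32 is the subject of "disappeared", inside a relative clause.
The relative pronoun is "who" (word 16); it is bound by the head noun immediately before it.
Its filler is the head noun "student", at word 15.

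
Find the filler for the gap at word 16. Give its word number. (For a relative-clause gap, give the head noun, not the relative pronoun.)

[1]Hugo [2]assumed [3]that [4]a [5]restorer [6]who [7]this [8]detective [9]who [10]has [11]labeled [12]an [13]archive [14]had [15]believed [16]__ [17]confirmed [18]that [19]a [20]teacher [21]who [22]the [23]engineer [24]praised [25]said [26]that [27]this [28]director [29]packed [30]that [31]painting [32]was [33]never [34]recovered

The gap at 16 is the subject of "confirmed", inside a relative clause.
The relative pronoun is "who" (word 6); it is bound by the head noun immediately before it.
Its filler is the head noun "restorer", at word 5.

5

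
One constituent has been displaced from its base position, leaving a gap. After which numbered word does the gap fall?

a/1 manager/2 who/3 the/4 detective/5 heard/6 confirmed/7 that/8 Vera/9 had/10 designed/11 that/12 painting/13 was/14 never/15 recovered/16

The displaced element is "a manager" (word 2).
It is linked across 1 clause boundary (Ø).
It functions as the subject of "confirmed", so the gap sits immediately after word 6 ("heard").
Base order: The detective heard that a manager confirmed that Vera had designed that painting.

6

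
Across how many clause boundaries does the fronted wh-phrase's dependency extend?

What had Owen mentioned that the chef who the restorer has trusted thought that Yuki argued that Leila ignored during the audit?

"what" is extracted from the object of "ignored".
Boundaries crossed, outermost first: [that], [that], [that] — 3 in total.

3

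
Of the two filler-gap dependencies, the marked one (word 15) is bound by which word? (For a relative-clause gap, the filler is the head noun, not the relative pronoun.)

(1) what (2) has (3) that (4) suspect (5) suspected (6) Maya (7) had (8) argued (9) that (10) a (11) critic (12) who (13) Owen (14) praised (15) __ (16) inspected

11

The marked gap is inside the relative clause, the direct object of "praised".
Its filler is the head noun "critic" (via "who"), at word 11.
(The other dependency links word 1 to a gap after word 16.)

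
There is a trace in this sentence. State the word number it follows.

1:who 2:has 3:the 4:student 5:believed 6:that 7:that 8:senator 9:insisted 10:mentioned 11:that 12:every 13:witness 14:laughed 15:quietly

The displaced element is "who" (word 1).
It is linked across 2 clause boundaries (that → Ø).
It functions as the subject of "mentioned", so the gap sits immediately after word 9 ("insisted").
Base order: The student has believed that that senator insisted that who mentioned that every witness laughed quietly.

9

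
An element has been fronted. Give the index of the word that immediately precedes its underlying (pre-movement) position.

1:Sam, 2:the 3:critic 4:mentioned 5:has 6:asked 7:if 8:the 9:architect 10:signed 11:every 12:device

4

The displaced element is "Sam" (word 1).
It is linked across 1 clause boundary (Ø).
It functions as the subject of "asked", so the gap sits immediately after word 4 ("mentioned").
Base order: The critic mentioned that Sam has asked if the architect signed every device.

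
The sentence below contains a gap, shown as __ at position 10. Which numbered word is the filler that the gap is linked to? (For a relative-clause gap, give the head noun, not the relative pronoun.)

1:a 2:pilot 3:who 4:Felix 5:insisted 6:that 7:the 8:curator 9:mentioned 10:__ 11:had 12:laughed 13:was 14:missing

The gap at 10 is the subject of "laughed", inside a relative clause.
The relative pronoun is "who" (word 3); it is bound by the head noun immediately before it.
Its filler is the head noun "pilot", at word 2.

2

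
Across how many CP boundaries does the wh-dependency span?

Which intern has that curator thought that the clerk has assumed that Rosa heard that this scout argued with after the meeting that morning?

3

"which intern" is extracted from the PP object of "argued".
Boundaries crossed, outermost first: [that], [that], [that] — 3 in total.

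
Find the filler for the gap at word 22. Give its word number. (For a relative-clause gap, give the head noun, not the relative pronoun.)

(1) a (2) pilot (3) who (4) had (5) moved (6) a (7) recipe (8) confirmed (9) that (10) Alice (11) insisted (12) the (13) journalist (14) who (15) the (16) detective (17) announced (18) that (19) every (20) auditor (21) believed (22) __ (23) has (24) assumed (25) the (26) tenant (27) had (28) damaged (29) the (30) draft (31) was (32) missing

13

The gap at 22 is the subject of "assumed", inside a relative clause.
The relative pronoun is "who" (word 14); it is bound by the head noun immediately before it.
Its filler is the head noun "journalist", at word 13.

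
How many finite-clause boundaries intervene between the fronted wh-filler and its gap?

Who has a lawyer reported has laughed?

1

"who" is extracted from the subject of "laughed".
Boundaries crossed, outermost first: [Ø] — 1 in total.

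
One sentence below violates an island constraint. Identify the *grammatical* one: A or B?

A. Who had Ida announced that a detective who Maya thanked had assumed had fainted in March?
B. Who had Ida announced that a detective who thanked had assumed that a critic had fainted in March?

A

In B, the wh-phrase is extracted from inside a complex-NP island (relative clause) (introduced by "who"), which blocks movement.
In A, the extraction path crosses only that-complement boundaries, which are transparent.
So A is grammatical.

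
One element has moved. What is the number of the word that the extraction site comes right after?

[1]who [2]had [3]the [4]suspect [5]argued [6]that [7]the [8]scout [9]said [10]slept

9

The displaced element is "who" (word 1).
It is linked across 2 clause boundaries (that → Ø).
It functions as the subject of "slept", so the gap sits immediately after word 9 ("said").
Base order: The suspect had argued that the scout said that who slept.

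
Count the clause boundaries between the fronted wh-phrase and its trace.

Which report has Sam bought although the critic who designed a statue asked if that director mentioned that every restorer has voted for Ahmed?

0

"which report" originates inside the matrix clause — no clause boundary is crossed.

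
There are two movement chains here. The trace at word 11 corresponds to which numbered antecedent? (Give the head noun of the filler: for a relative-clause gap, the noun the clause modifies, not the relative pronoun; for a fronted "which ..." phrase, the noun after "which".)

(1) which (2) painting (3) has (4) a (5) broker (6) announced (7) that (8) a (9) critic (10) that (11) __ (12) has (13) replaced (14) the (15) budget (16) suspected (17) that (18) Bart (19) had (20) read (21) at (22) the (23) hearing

The marked gap is inside the relative clause, the subject of "replaced".
Its filler is the head noun "critic" (via "that"), at word 9.
(The other dependency links word 2 to a gap after word 20.)

9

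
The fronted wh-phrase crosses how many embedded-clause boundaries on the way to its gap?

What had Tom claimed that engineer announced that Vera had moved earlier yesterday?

"what" is extracted from the object of "moved".
Boundaries crossed, outermost first: [Ø], [that] — 2 in total.

2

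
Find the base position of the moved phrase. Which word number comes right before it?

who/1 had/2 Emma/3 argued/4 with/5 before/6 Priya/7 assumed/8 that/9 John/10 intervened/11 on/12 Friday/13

5

The displaced element is "who" (word 1).
It functions as the object of the preposition "with" of "argued", so the gap sits immediately after word 5 ("with").
Base order: Emma had argued with who before Priya assumed that John intervened on Friday.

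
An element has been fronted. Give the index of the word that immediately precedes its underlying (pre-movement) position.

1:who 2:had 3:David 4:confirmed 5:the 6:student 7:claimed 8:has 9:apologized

7

The displaced element is "who" (word 1).
It is linked across 2 clause boundaries (Ø → Ø).
It functions as the subject of "apologized", so the gap sits immediately after word 7 ("claimed").
Base order: David had confirmed the student claimed that who has apologized.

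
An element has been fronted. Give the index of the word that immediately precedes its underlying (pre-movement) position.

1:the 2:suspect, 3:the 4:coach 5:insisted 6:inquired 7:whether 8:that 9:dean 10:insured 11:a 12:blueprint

The displaced element is "the suspect" (word 2).
It is linked across 1 clause boundary (Ø).
It functions as the subject of "inquired", so the gap sits immediately after word 5 ("insisted").
Base order: The coach insisted the suspect inquired whether that dean insured a blueprint.

5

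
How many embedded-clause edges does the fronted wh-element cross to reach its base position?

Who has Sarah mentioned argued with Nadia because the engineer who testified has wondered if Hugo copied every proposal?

"who" is extracted from the subject of "argued".
Boundaries crossed, outermost first: [Ø] — 1 in total.

1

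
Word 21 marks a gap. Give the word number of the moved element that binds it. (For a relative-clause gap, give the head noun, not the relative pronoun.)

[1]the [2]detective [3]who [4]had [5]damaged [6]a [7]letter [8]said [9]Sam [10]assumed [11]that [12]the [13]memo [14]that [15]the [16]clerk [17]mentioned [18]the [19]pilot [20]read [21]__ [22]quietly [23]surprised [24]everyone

The gap at 21 is the object of "read", inside a relative clause.
The relative pronoun is "that" (word 14); it is bound by the head noun immediately before it.
Its filler is the head noun "memo", at word 13.

13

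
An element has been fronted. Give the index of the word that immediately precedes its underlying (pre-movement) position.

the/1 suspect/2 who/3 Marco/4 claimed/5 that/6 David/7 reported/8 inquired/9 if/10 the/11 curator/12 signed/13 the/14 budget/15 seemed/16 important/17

The displaced element is "the suspect" (word 2).
It is linked across 2 clause boundaries (that → Ø).
It functions as the subject of "inquired", so the gap sits immediately after word 8 ("reported").
Base order: Marco claimed that David reported the suspect inquired if the curator signed the budget.

8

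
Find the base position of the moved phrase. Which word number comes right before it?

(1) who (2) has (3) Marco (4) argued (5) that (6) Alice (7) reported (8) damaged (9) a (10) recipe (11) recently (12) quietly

7

The displaced element is "who" (word 1).
It is linked across 2 clause boundaries (that → Ø).
It functions as the subject of "damaged", so the gap sits immediately after word 7 ("reported").
Base order: Marco has argued that Alice reported that who damaged a recipe recently quietly.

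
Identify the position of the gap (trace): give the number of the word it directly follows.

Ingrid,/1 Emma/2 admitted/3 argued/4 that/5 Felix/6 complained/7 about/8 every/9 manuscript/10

3

The displaced element is "Ingrid" (word 1).
It is linked across 1 clause boundary (Ø).
It functions as the subject of "argued", so the gap sits immediately after word 3 ("admitted").
Base order: Emma admitted that Ingrid argued that Felix complained about every manuscript.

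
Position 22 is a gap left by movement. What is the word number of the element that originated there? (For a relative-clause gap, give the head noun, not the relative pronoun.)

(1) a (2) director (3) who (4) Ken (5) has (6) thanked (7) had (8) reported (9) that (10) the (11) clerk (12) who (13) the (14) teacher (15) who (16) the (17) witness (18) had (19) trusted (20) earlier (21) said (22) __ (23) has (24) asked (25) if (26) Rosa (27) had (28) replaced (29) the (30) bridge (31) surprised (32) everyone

The gap at 22 is the subject of "asked", inside a relative clause.
The relative pronoun is "who" (word 12); it is bound by the head noun immediately before it.
Its filler is the head noun "clerk", at word 11.

11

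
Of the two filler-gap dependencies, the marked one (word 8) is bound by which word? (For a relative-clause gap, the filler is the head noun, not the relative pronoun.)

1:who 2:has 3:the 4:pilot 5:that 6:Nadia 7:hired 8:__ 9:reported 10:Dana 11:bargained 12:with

The marked gap is inside the relative clause, the direct object of "hired".
Its filler is the head noun "pilot" (via "that"), at word 4.
(The other dependency links word 1 to a gap after word 12.)

4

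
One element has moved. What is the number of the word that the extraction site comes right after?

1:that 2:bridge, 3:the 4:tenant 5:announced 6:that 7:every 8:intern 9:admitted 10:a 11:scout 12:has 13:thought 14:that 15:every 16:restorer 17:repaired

The displaced element is "that bridge" (word 2).
It is linked across 3 clause boundaries (that → Ø → that).
It functions as the direct object of "repaired", so the gap sits immediately after word 17 ("repaired").
Base order: The tenant announced that every intern admitted a scout has thought that every restorer repaired that bridge.

17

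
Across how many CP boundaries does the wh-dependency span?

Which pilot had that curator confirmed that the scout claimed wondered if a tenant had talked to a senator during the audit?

"which pilot" is extracted from the subject of "wondered".
Boundaries crossed, outermost first: [that], [Ø] — 2 in total.

2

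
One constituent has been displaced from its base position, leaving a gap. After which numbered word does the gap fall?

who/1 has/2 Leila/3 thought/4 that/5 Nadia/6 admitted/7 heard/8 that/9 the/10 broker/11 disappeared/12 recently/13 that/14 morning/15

The displaced element is "who" (word 1).
It is linked across 2 clause boundaries (that → Ø).
It functions as the subject of "heard", so the gap sits immediately after word 7 ("admitted").
Base order: Leila has thought that Nadia admitted who heard that the broker disappeared recently that morning.

7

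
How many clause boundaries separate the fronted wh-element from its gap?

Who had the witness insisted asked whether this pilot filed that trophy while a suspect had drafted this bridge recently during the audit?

"who" is extracted from the subject of "asked".
Boundaries crossed, outermost first: [Ø] — 1 in total.

1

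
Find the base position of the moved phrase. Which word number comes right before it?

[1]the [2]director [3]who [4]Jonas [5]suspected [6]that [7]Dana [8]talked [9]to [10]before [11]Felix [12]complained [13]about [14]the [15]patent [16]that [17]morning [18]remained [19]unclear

9

The displaced element is "the director" (word 2).
It is linked across 1 clause boundary (that).
It functions as the object of the preposition "to" of "talked", so the gap sits immediately after word 9 ("to").
Base order: Jonas suspected that Dana talked to the director before Felix complained about the patent that morning.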